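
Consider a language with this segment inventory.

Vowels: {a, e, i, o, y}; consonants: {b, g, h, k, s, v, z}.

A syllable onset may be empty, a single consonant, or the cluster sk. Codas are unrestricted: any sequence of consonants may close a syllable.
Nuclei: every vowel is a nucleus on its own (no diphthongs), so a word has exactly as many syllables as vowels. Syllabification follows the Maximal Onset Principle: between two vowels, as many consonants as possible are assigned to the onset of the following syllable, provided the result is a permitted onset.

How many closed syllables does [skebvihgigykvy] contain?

Nuclei (vowels): e, i, i, y, y → 5 syllables.
Between /e/ (V1) and /i/ (V2): cluster /bv/ — the longest permitted-onset suffix is /v/; onset = /v/, preceding coda = /b/.
Between /i/ (V2) and /i/ (V3): /hg/ — longest licit onset from the right is /g/, leaving /h/ as coda.
Between /i/ (V3) and /y/ (V4): /g/ is a single consonant, so it becomes the next onset.
Between /y/ (V4) and /y/ (V5): /kv/ — longest licit onset from the right is /v/, leaving /k/ as coda.
Syllabification: skeb.vih.gi.gyk.vy.
Classifying each syllable: /skeb/ (closed), /vih/ (closed), /gi/ (open), /gyk/ (closed), /vy/ (open).
Closed syllables: 3.

3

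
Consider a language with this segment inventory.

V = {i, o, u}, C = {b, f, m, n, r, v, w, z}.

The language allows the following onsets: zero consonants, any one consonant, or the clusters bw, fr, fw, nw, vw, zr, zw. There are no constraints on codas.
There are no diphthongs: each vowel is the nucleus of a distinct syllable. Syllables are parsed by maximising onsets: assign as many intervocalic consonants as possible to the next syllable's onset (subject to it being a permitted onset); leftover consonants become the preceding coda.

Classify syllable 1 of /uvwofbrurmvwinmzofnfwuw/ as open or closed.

open

Nuclei (vowels): u, o, u, i, o, u → 6 syllables.
V1 /u/ – V2 /o/: /vw/ is a licit onset in full, so it all attaches to the next syllable.
V2 /o/ – V3 /u/: /fbr/ splits as /fb/ + /r/ (/r/ is the longest suffix that is a licit onset).
V3 /u/ – V4 /i/: /rmvw/ — longest licit onset from the right is /vw/, leaving /rm/ as coda.
V4 /i/ – V5 /o/: /nmz/ — longest licit onset from the right is /z/, leaving /nm/ as coda.
V5 /o/ – V6 /u/: /fnfw/ splits as /fn/ + /fw/ (/fw/ is the longest suffix that is a licit onset).
Putting it together: u.vwofb.rurm.vwinm.zofn.fwuw.
Syllable 1 is /u/; it ends in its nucleus with no coda, so it is open.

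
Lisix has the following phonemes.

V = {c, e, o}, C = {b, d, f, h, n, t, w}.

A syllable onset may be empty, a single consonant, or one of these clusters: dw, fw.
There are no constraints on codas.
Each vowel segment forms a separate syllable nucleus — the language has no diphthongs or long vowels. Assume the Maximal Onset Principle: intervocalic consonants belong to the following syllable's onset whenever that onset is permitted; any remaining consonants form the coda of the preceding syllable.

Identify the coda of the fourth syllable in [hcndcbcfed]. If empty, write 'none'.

The vowels are c, c, c, e — 4 nuclei, so 4 syllables.
/c…c/ gap (V1→V2): /nd/ — longest licit onset from the right is /d/, leaving /n/ as coda.
/c…c/ gap (V2→V3): /b/ → onset of the next syllable (single consonants are always licit onsets).
/c…e/ gap (V3→V4): just /f/ — single C goes to the following onset.
So the parse is hcn.dc.bc.fed.
Syllable 4 is /fed/: onset /f/, nucleus /e/, coda /d/.

d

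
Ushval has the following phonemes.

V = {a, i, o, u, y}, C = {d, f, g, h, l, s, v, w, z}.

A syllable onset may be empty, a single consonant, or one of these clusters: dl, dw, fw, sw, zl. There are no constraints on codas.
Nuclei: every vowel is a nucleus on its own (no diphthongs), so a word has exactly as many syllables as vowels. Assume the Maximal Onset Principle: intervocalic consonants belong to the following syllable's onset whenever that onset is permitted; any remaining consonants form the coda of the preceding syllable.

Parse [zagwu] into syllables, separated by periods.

zag.wu

The vowels are a, u — 2 nuclei, so 2 syllables.
Between /a/ (V1) and /u/ (V2): /gw/; trying suffixes from longest down, /w/ is the first permitted one, so coda /g/ | onset /w/.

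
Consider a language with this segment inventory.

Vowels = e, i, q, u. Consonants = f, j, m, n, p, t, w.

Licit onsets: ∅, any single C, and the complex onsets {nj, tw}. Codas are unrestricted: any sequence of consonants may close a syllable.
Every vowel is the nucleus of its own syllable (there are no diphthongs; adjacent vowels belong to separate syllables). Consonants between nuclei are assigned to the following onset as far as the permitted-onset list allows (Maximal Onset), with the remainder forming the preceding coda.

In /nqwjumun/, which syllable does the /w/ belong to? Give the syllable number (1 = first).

Nuclei (vowels): q, u, u → 3 syllables.
/q…u/ gap (V1→V2): /wj/; trying suffixes from longest down, /j/ is the first permitted one, so coda /w/ | onset /j/.
/u…u/ gap (V2→V3): /m/ → onset of the next syllable (single consonants are always licit onsets).
Syllabification: nqw.ju.mun.
The /w/ is in the coda of syllable 1 (/nqw/).

1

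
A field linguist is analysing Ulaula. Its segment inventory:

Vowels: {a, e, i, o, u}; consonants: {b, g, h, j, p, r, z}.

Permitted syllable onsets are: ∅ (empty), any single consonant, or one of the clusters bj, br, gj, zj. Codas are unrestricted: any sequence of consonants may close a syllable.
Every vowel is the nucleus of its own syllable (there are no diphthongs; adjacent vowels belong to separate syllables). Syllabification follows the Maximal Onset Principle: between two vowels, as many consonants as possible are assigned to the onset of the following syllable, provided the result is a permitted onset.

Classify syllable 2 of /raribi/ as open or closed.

open

The vowels are a, i, i — 3 nuclei, so 3 syllables.
Between /a/ (V1) and /i/ (V2): /r/ → onset of the next syllable (single consonants are always licit onsets).
Between /i/ (V2) and /i/ (V3): /b/ → onset of the next syllable (single consonants are always licit onsets).
So the parse is ra.ri.bi.
Syllable 2 is /ri/; it ends in its nucleus with no coda, so it is open.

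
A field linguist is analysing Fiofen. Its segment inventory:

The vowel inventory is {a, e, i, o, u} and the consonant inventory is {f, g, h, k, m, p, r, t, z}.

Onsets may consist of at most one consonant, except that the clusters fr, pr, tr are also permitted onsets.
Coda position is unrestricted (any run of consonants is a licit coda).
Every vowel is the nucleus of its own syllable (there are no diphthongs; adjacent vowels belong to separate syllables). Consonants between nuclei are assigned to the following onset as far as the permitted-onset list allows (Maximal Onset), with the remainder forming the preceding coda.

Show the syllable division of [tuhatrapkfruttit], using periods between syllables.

tu.ha.trapk.frut.tit

The vowels are u, a, a, u, i — 5 nuclei, so 5 syllables.
Between /u/ (V1) and /a/ (V2): /h/ is a single consonant, so it becomes the next onset.
Between /a/ (V2) and /a/ (V3): cluster /tr/ — /tr/ is itself a permitted onset, so the whole cluster goes right; preceding coda = ∅.
Between /a/ (V3) and /u/ (V4): /pkfr/ — longest licit onset from the right is /fr/, leaving /pk/ as coda.
Between /u/ (V4) and /i/ (V5): cluster /tt/ — the longest permitted-onset suffix is /t/; onset = /t/, preceding coda = /t/.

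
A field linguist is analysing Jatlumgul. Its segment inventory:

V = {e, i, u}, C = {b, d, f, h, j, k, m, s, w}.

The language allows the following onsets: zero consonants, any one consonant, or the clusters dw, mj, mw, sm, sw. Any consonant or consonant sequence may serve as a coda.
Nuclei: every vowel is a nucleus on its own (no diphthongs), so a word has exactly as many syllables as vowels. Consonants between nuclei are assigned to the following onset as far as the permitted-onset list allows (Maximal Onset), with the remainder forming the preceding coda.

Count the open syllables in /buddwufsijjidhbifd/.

The vowels are u, u, i, i, i — 5 nuclei, so 5 syllables.
V1 /u/ – V2 /u/: /ddw/ splits as /d/ + /dw/ (/dw/ is the longest suffix that is a licit onset).
V2 /u/ – V3 /i/: cluster /fs/ — the longest permitted-onset suffix is /s/; onset = /s/, preceding coda = /f/.
V3 /i/ – V4 /i/: /jj/ splits as /j/ + /j/ (/j/ is the longest suffix that is a licit onset).
V4 /i/ – V5 /i/: /dhb/ — longest licit onset from the right is /b/, leaving /dh/ as coda.
Result: bud.dwuf.sij.jidh.bifd.
Classifying each syllable: /bud/ (closed), /dwuf/ (closed), /sij/ (closed), /jidh/ (closed), /bifd/ (closed).
Open syllables: 0.

0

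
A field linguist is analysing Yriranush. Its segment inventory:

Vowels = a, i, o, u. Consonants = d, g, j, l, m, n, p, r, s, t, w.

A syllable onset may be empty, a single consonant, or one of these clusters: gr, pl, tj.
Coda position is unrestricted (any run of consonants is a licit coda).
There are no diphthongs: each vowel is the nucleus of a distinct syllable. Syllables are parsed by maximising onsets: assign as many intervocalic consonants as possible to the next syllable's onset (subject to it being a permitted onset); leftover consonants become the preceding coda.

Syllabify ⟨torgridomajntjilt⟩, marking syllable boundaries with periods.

tor.gri.do.majn.tjilt

Nuclei (vowels): o, i, o, a, i → 5 syllables.
σ1/σ2 boundary: cluster /rgr/ — the longest permitted-onset suffix is /gr/; onset = /gr/, preceding coda = /r/.
σ2/σ3 boundary: just /d/ — single C goes to the following onset.
σ3/σ4 boundary: /m/ is a single consonant, so it becomes the next onset.
σ4/σ5 boundary: /jntj/ — longest licit onset from the right is /tj/, leaving /jn/ as coda.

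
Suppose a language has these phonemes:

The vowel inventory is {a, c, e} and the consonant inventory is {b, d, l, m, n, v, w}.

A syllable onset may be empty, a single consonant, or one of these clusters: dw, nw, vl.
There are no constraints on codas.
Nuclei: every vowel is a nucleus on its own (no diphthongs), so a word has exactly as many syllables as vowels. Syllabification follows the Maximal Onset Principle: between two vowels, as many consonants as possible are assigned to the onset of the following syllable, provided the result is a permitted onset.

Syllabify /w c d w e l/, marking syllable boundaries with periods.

wc.dwel

The vowels are c, e — 2 nuclei, so 2 syllables.
σ1/σ2 boundary: /dw/ — entire cluster is a permitted onset → onset /dw/, coda ∅.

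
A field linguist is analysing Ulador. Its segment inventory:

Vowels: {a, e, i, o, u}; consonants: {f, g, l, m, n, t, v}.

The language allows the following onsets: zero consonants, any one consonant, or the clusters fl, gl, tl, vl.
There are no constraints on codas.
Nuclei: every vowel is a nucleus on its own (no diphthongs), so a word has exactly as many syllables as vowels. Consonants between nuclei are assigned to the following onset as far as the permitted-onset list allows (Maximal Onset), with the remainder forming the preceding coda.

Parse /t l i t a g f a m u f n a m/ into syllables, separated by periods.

tli.tag.fa.muf.nam

The vowels are i, a, a, u, a — 5 nuclei, so 5 syllables.
σ1/σ2 boundary: just /t/ — single C goes to the following onset.
σ2/σ3 boundary: cluster /gf/ — the longest permitted-onset suffix is /f/; onset = /f/, preceding coda = /g/.
σ3/σ4 boundary: /m/ → onset of the next syllable (single consonants are always licit onsets).
σ4/σ5 boundary: /fn/ — longest licit onset from the right is /n/, leaving /f/ as coda.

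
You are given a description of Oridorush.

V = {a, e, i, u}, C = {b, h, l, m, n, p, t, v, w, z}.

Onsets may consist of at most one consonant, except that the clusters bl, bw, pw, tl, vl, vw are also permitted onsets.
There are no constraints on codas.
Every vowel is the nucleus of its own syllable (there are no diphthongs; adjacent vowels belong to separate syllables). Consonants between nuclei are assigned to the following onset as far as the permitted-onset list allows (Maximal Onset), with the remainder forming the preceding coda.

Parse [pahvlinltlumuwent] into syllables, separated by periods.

The vowels are a, i, u, u, e — 5 nuclei, so 5 syllables.
σ1/σ2 boundary: cluster /hvl/ — the longest permitted-onset suffix is /vl/; onset = /vl/, preceding coda = /h/.
σ2/σ3 boundary: cluster /nltl/ — the longest permitted-onset suffix is /tl/; onset = /tl/, preceding coda = /nl/.
σ3/σ4 boundary: just /m/ — single C goes to the following onset.
σ4/σ5 boundary: /w/ → onset of the next syllable (single consonants are always licit onsets).

pah.vlinl.tlu.mu.went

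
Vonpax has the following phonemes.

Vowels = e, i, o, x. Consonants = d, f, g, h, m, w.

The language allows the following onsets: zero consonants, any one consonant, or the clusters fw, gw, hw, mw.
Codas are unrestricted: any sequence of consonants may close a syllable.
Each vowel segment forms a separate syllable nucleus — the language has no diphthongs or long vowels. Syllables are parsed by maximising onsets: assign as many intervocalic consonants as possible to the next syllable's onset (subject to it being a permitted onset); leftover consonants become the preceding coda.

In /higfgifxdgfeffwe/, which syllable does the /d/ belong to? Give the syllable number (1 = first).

3

The vowels are i, i, x, e, e — 5 nuclei, so 5 syllables.
V1 /i/ – V2 /i/: /gfg/; trying suffixes from longest down, /g/ is the first permitted one, so coda /gf/ | onset /g/.
V2 /i/ – V3 /x/: /f/ is a single consonant, so it becomes the next onset.
V3 /x/ – V4 /e/: cluster /dgf/ — the longest permitted-onset suffix is /f/; onset = /f/, preceding coda = /dg/.
V4 /e/ – V5 /e/: cluster /ffw/ — the longest permitted-onset suffix is /fw/; onset = /fw/, preceding coda = /f/.
Putting it together: higf.gi.fxdg.fef.fwe.
The /d/ is in the coda of syllable 3 (/fxdg/).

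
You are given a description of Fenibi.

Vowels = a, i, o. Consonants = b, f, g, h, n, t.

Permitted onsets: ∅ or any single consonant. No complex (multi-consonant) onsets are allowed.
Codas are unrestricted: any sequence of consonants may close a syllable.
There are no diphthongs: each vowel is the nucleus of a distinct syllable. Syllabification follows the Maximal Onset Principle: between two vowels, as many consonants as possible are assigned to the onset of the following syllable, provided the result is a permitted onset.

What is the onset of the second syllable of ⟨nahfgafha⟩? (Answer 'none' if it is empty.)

The vowels are a, a, a — 3 nuclei, so 3 syllables.
σ1/σ2 boundary: /hfg/ splits as /hf/ + /g/ (/g/ is the longest suffix that is a licit onset).
σ2/σ3 boundary: /fh/ splits as /f/ + /h/ (/h/ is the longest suffix that is a licit onset).
Syllabification: nahf.gaf.ha.
Syllable 2 is /gaf/: onset /g/, nucleus /a/, coda /f/.

g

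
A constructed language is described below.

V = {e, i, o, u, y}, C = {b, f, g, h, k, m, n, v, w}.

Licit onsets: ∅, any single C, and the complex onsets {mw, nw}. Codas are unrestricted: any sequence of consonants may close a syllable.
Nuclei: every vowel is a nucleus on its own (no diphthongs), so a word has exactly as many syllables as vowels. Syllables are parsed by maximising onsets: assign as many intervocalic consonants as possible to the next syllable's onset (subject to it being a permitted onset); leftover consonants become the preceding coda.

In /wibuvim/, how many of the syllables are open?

The vowels are i, u, i — 3 nuclei, so 3 syllables.
/i…u/ gap (V1→V2): /b/ → onset of the next syllable (single consonants are always licit onsets).
/u…i/ gap (V2→V3): just /v/ — single C goes to the following onset.
Putting it together: wi.bu.vim.
Classifying each syllable: /wi/ (open), /bu/ (open), /vim/ (closed).
Open syllables: 2.

2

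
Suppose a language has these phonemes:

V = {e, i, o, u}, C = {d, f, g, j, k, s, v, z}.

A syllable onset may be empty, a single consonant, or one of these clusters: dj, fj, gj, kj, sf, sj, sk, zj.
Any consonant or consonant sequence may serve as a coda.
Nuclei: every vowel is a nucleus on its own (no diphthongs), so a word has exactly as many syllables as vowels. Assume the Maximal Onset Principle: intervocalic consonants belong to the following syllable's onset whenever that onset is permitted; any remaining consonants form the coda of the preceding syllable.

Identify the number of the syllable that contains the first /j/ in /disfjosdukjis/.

The vowels are i, o, u, i — 4 nuclei, so 4 syllables.
σ1/σ2 boundary: /sfj/ splits as /s/ + /fj/ (/fj/ is the longest suffix that is a licit onset).
σ2/σ3 boundary: /sd/; trying suffixes from longest down, /d/ is the first permitted one, so coda /s/ | onset /d/.
σ3/σ4 boundary: /kj/ is a licit onset in full, so it all attaches to the next syllable.
Putting it together: dis.fjos.du.kjis.
The first /j/ is in the onset of syllable 2 (/fjos/).

2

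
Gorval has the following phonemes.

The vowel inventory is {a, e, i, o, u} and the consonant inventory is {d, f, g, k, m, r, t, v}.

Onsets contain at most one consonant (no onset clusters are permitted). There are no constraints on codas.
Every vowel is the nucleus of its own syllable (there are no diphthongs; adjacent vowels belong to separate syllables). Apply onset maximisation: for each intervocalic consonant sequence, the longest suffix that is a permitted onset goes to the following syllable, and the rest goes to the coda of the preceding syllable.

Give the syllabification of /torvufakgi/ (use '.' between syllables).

The vowels are o, u, a, i — 4 nuclei, so 4 syllables.
/o…u/ gap (V1→V2): /rv/ splits as /r/ + /v/ (/v/ is the longest suffix that is a licit onset).
/u…a/ gap (V2→V3): just /f/ — single C goes to the following onset.
/a…i/ gap (V3→V4): /kg/ — longest licit onset from the right is /g/, leaving /k/ as coda.

tor.vu.fak.gi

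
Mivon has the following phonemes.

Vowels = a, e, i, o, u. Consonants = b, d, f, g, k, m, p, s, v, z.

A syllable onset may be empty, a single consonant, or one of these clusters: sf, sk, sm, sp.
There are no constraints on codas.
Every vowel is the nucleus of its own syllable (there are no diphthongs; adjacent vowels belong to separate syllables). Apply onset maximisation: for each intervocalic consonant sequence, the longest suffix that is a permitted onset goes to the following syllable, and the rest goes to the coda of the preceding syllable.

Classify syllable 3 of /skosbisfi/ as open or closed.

open

Nuclei (vowels): o, i, i → 3 syllables.
Between /o/ (V1) and /i/ (V2): /sb/ — longest licit onset from the right is /b/, leaving /s/ as coda.
Between /i/ (V2) and /i/ (V3): /sf/ is a licit onset in full, so it all attaches to the next syllable.
Putting it together: skos.bi.sfi.
Syllable 3 is /sfi/; it ends in its nucleus with no coda, so it is open.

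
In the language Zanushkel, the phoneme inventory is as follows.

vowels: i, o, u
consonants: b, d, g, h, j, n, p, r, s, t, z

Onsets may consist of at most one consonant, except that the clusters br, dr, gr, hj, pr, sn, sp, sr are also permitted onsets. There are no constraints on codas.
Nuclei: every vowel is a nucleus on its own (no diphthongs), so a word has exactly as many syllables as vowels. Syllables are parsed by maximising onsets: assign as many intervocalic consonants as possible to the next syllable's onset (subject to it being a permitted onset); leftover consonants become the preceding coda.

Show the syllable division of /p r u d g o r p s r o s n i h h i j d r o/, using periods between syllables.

prud.gorp.sro.snih.hij.dro

Vowels present: u, o, o, i, i, o; each is a nucleus, giving 6 syllables.
σ1/σ2 boundary: /dg/ — longest licit onset from the right is /g/, leaving /d/ as coda.
σ2/σ3 boundary: /rpsr/; trying suffixes from longest down, /sr/ is the first permitted one, so coda /rp/ | onset /sr/.
σ3/σ4 boundary: cluster /sn/ — /sn/ is itself a permitted onset, so the whole cluster goes right; preceding coda = ∅.
σ4/σ5 boundary: /hh/ — longest licit onset from the right is /h/, leaving /h/ as coda.
σ5/σ6 boundary: /jdr/ splits as /j/ + /dr/ (/dr/ is the longest suffix that is a licit onset).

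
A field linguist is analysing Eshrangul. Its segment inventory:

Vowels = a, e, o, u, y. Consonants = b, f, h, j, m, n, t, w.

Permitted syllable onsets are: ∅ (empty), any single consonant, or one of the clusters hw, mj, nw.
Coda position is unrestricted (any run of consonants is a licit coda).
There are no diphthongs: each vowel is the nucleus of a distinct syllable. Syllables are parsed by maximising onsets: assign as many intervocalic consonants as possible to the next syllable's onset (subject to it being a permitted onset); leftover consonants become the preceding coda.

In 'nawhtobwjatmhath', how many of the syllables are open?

Vowels present: a, o, a, a; each is a nucleus, giving 4 syllables.
σ1/σ2 boundary: cluster /wht/ — the longest permitted-onset suffix is /t/; onset = /t/, preceding coda = /wh/.
σ2/σ3 boundary: /bwj/ splits as /bw/ + /j/ (/j/ is the longest suffix that is a licit onset).
σ3/σ4 boundary: cluster /tmh/ — the longest permitted-onset suffix is /h/; onset = /h/, preceding coda = /tm/.
Result: nawh.tobw.jatm.hath.
Classifying each syllable: /nawh/ (closed), /tobw/ (closed), /jatm/ (closed), /hath/ (closed).
Open syllables: 0.

0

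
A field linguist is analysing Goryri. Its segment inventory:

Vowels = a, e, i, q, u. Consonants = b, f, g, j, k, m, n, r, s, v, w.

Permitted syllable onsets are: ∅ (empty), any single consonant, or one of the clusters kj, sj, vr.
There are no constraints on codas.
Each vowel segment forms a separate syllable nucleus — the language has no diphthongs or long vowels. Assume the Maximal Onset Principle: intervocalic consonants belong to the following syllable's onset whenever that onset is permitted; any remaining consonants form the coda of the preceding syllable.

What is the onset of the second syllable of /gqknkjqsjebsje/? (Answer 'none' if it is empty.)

Nuclei (vowels): q, q, e, e → 4 syllables.
V1 /q/ – V2 /q/: cluster /knkj/ — the longest permitted-onset suffix is /kj/; onset = /kj/, preceding coda = /kn/.
V2 /q/ – V3 /e/: /sj/ is a licit onset in full, so it all attaches to the next syllable.
V3 /e/ – V4 /e/: /bsj/ splits as /b/ + /sj/ (/sj/ is the longest suffix that is a licit onset).
So the parse is gqkn.kjq.sjeb.sje.
Syllable 2 is /kjq/: onset /kj/, nucleus /q/, coda ∅.

kj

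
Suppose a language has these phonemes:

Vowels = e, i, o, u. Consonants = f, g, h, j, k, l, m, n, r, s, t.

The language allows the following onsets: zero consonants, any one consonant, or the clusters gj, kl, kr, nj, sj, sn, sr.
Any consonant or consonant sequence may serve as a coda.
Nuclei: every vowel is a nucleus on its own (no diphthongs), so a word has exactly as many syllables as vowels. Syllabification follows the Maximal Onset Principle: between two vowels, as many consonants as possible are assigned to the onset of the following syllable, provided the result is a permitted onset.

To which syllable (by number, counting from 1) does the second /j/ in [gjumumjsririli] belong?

2

Vowels present: u, u, i, i, i; each is a nucleus, giving 5 syllables.
V1 /u/ – V2 /u/: /m/ is a single consonant, so it becomes the next onset.
V2 /u/ – V3 /i/: cluster /mjsr/ — the longest permitted-onset suffix is /sr/; onset = /sr/, preceding coda = /mj/.
V3 /i/ – V4 /i/: just /r/ — single C goes to the following onset.
V4 /i/ – V5 /i/: /l/ is a single consonant, so it becomes the next onset.
Syllabification: gju.mumj.sri.ri.li.
The second /j/ is in the coda of syllable 2 (/mumj/).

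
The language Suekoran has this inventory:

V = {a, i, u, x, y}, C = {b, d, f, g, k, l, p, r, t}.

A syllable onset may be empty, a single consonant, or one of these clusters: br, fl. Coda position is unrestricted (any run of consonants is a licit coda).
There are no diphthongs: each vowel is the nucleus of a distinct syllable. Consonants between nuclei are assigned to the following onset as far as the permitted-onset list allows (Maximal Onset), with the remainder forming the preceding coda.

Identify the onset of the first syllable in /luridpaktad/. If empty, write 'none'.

The vowels are u, i, a, a — 4 nuclei, so 4 syllables.
σ1/σ2 boundary: just /r/ — single C goes to the following onset.
σ2/σ3 boundary: /dp/ splits as /d/ + /p/ (/p/ is the longest suffix that is a licit onset).
σ3/σ4 boundary: /kt/; trying suffixes from longest down, /t/ is the first permitted one, so coda /k/ | onset /t/.
Syllabification: lu.rid.pak.tad.
Syllable 1 is /lu/: onset /l/, nucleus /u/, coda ∅.

l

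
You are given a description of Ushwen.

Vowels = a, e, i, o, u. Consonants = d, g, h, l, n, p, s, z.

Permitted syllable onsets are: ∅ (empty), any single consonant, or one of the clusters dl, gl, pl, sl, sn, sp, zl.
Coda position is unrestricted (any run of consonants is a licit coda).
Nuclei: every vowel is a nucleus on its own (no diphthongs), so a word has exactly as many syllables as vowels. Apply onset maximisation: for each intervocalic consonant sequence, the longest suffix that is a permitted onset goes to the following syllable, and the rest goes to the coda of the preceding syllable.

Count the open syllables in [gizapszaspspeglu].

3

The vowels are i, a, a, e, u — 5 nuclei, so 5 syllables.
Between /i/ (V1) and /a/ (V2): just /z/ — single C goes to the following onset.
Between /a/ (V2) and /a/ (V3): /psz/ splits as /ps/ + /z/ (/z/ is the longest suffix that is a licit onset).
Between /a/ (V3) and /e/ (V4): /spsp/ splits as /sp/ + /sp/ (/sp/ is the longest suffix that is a licit onset).
Between /e/ (V4) and /u/ (V5): cluster /gl/ — /gl/ is itself a permitted onset, so the whole cluster goes right; preceding coda = ∅.
Result: gi.zaps.zasp.spe.glu.
Classifying each syllable: /gi/ (open), /zaps/ (closed), /zasp/ (closed), /spe/ (open), /glu/ (open).
Open syllables: 3.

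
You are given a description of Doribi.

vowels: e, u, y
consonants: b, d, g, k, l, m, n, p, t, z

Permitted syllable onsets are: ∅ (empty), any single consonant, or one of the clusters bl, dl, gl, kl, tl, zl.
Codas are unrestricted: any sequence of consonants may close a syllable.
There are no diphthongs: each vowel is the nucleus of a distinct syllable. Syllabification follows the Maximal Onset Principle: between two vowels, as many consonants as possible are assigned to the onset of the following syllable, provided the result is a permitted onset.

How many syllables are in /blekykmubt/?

Vowels present: e, y, u; each is a nucleus, giving 3 syllables.

3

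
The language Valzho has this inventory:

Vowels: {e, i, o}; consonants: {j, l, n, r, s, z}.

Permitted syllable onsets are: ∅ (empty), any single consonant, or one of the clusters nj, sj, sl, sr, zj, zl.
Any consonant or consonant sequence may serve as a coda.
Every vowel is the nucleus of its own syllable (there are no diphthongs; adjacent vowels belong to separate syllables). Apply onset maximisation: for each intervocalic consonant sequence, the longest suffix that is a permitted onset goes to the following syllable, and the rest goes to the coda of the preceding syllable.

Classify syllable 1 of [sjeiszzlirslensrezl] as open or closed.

Vowels present: e, i, i, e, e; each is a nucleus, giving 5 syllables.
σ1/σ2 boundary: no consonants, so the boundary falls immediately after /e/.
σ2/σ3 boundary: cluster /szzl/ — the longest permitted-onset suffix is /zl/; onset = /zl/, preceding coda = /sz/.
σ3/σ4 boundary: /rsl/; trying suffixes from longest down, /sl/ is the first permitted one, so coda /r/ | onset /sl/.
σ4/σ5 boundary: cluster /nsr/ — the longest permitted-onset suffix is /sr/; onset = /sr/, preceding coda = /n/.
Result: sje.isz.zlir.slen.srezl.
Syllable 1 is /sje/; it ends in its nucleus with no coda, so it is open.

open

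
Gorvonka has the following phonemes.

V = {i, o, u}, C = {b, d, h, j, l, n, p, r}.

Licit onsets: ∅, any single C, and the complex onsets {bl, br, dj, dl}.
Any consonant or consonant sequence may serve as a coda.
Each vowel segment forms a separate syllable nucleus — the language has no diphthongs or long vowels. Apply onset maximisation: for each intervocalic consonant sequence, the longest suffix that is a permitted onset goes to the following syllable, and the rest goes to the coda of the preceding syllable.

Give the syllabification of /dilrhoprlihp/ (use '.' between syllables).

The vowels are i, o, i — 3 nuclei, so 3 syllables.
/i…o/ gap (V1→V2): /lrh/; trying suffixes from longest down, /h/ is the first permitted one, so coda /lr/ | onset /h/.
/o…i/ gap (V2→V3): /prl/ — longest licit onset from the right is /l/, leaving /pr/ as coda.

dilr.hopr.lihp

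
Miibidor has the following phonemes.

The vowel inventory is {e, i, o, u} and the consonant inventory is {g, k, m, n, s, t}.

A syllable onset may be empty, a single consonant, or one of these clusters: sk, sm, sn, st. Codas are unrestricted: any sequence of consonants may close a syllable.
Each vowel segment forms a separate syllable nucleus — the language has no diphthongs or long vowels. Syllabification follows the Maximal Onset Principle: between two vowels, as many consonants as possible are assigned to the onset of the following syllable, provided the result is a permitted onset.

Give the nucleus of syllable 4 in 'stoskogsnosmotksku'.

o

Vowels present: o, o, o, o, u; each is a nucleus, giving 5 syllables.
The fourth nucleus (vowel 4 from the left) is /o/.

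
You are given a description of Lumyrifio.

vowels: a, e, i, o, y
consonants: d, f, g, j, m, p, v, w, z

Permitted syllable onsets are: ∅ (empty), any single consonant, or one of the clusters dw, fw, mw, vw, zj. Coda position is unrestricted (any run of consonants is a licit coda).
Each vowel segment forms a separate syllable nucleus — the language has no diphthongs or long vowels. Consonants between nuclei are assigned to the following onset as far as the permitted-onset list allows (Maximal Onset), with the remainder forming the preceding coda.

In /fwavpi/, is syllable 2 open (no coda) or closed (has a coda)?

open

The vowels are a, i — 2 nuclei, so 2 syllables.
/a…i/ gap (V1→V2): /vp/ splits as /v/ + /p/ (/p/ is the longest suffix that is a licit onset).
So the parse is fwav.pi.
Syllable 2 is /pi/; it ends in its nucleus with no coda, so it is open.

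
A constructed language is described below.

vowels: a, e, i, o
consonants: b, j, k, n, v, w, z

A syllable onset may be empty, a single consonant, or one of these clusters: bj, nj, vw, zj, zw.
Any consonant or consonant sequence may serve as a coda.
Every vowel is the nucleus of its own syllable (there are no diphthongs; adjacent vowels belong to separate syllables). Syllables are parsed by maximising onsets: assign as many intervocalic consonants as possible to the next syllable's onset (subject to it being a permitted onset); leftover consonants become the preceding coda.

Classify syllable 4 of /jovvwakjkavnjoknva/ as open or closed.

Nuclei (vowels): o, a, a, o, a → 5 syllables.
σ1/σ2 boundary: /vvw/ — longest licit onset from the right is /vw/, leaving /v/ as coda.
σ2/σ3 boundary: cluster /kjk/ — the longest permitted-onset suffix is /k/; onset = /k/, preceding coda = /kj/.
σ3/σ4 boundary: /vnj/ — longest licit onset from the right is /nj/, leaving /v/ as coda.
σ4/σ5 boundary: /knv/ splits as /kn/ + /v/ (/v/ is the longest suffix that is a licit onset).
Syllabification: jov.vwakj.kav.njokn.va.
Syllable 4 is /njokn/ with coda /kn/, so it is closed.

closed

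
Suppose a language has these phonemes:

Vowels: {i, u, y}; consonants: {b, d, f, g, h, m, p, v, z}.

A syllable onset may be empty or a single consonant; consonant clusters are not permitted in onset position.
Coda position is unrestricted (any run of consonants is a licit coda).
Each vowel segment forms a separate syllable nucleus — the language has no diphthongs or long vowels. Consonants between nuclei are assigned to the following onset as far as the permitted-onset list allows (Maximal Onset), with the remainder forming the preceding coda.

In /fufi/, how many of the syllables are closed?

The vowels are u, i — 2 nuclei, so 2 syllables.
V1 /u/ – V2 /i/: /f/ → onset of the next syllable (single consonants are always licit onsets).
So the parse is fu.fi.
Classifying each syllable: /fu/ (open), /fi/ (open).
Closed syllables: 0.

0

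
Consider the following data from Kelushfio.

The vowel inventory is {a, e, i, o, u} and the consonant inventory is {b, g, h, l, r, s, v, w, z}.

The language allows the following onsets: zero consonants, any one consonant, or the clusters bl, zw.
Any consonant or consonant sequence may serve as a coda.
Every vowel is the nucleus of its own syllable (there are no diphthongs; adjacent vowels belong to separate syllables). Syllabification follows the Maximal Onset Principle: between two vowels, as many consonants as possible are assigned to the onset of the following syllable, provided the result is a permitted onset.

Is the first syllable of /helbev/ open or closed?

The vowels are e, e — 2 nuclei, so 2 syllables.
Between /e/ (V1) and /e/ (V2): /lb/; trying suffixes from longest down, /b/ is the first permitted one, so coda /l/ | onset /b/.
Result: hel.bev.
Syllable 1 is /hel/ with coda /l/, so it is closed.

closed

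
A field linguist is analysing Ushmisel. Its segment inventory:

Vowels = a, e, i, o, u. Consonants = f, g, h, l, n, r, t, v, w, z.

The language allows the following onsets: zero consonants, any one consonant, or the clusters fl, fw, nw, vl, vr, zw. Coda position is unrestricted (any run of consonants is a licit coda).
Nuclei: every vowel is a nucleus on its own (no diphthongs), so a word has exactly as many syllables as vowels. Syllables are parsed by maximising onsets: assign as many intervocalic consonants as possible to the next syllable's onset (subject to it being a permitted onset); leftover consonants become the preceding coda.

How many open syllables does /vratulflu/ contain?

Vowels present: a, u, u; each is a nucleus, giving 3 syllables.
Between /a/ (V1) and /u/ (V2): /t/ → onset of the next syllable (single consonants are always licit onsets).
Between /u/ (V2) and /u/ (V3): /lfl/; trying suffixes from longest down, /fl/ is the first permitted one, so coda /l/ | onset /fl/.
Syllabification: vra.tul.flu.
Classifying each syllable: /vra/ (open), /tul/ (closed), /flu/ (open).
Open syllables: 2.

2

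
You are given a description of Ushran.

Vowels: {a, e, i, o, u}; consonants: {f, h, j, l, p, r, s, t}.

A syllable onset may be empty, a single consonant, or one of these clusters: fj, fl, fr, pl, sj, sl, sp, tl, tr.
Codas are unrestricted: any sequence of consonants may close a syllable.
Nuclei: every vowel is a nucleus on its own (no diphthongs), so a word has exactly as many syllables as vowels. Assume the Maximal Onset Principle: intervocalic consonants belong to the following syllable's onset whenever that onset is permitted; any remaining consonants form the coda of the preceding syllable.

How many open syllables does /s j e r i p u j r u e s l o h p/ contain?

Nuclei (vowels): e, i, u, u, e, o → 6 syllables.
Between /e/ (V1) and /i/ (V2): /r/ is a single consonant, so it becomes the next onset.
Between /i/ (V2) and /u/ (V3): /p/ is a single consonant, so it becomes the next onset.
Between /u/ (V3) and /u/ (V4): /jr/ splits as /j/ + /r/ (/r/ is the longest suffix that is a licit onset).
Between /u/ (V4) and /e/ (V5): no consonants, so the boundary falls immediately after /u/.
Between /e/ (V5) and /o/ (V6): cluster /sl/ — /sl/ is itself a permitted onset, so the whole cluster goes right; preceding coda = ∅.
Putting it together: sje.ri.puj.ru.e.slohp.
Classifying each syllable: /sje/ (open), /ri/ (open), /puj/ (closed), /ru/ (open), /e/ (open), /slohp/ (closed).
Open syllables: 4.

4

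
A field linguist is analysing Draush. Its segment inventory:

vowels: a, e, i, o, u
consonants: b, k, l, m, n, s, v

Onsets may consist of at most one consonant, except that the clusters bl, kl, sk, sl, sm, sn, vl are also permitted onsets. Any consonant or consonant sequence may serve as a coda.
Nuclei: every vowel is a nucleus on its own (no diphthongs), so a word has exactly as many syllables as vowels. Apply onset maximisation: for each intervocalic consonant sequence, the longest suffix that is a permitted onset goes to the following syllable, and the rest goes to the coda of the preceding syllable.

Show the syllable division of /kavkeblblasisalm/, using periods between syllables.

kav.kebl.bla.si.salm

Vowels present: a, e, a, i, a; each is a nucleus, giving 5 syllables.
V1 /a/ – V2 /e/: /vk/ — longest licit onset from the right is /k/, leaving /v/ as coda.
V2 /e/ – V3 /a/: /blbl/ splits as /bl/ + /bl/ (/bl/ is the longest suffix that is a licit onset).
V3 /a/ – V4 /i/: /s/ → onset of the next syllable (single consonants are always licit onsets).
V4 /i/ – V5 /a/: /s/ is a single consonant, so it becomes the next onset.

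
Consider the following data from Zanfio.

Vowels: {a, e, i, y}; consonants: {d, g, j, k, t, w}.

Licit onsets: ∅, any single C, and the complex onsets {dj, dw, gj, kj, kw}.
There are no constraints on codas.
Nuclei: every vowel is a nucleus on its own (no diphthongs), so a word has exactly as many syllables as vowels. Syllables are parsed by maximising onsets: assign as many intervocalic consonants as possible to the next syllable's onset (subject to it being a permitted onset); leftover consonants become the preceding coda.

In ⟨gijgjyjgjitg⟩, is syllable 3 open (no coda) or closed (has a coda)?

Vowels present: i, y, i; each is a nucleus, giving 3 syllables.
Between /i/ (V1) and /y/ (V2): /jgj/ — longest licit onset from the right is /gj/, leaving /j/ as coda.
Between /y/ (V2) and /i/ (V3): /jgj/; trying suffixes from longest down, /gj/ is the first permitted one, so coda /j/ | onset /gj/.
So the parse is gij.gjyj.gjitg.
Syllable 3 is /gjitg/ with coda /tg/, so it is closed.

closed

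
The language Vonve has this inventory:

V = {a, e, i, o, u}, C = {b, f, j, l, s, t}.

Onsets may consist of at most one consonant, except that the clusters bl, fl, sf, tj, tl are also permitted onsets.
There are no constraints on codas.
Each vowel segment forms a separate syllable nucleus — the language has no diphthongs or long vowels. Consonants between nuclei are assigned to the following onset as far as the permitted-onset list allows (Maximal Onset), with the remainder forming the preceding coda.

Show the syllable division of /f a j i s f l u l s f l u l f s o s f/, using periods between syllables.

The vowels are a, i, u, u, o — 5 nuclei, so 5 syllables.
Between /a/ (V1) and /i/ (V2): just /j/ — single C goes to the following onset.
Between /i/ (V2) and /u/ (V3): /sfl/ — longest licit onset from the right is /fl/, leaving /s/ as coda.
Between /u/ (V3) and /u/ (V4): cluster /lsfl/ — the longest permitted-onset suffix is /fl/; onset = /fl/, preceding coda = /ls/.
Between /u/ (V4) and /o/ (V5): cluster /lfs/ — the longest permitted-onset suffix is /s/; onset = /s/, preceding coda = /lf/.

fa.jis.fluls.flulf.sosf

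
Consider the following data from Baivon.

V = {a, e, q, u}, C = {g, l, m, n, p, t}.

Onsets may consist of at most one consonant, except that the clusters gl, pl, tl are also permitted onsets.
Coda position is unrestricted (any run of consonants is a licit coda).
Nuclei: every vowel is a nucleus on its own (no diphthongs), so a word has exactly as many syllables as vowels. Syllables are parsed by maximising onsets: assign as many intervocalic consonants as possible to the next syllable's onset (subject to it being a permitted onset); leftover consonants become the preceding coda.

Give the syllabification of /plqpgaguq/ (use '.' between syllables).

plqp.ga.gu.q

Vowels present: q, a, u, q; each is a nucleus, giving 4 syllables.
V1 /q/ – V2 /a/: /pg/ splits as /p/ + /g/ (/g/ is the longest suffix that is a licit onset).
V2 /a/ – V3 /u/: /g/ is a single consonant, so it becomes the next onset.
V3 /u/ – V4 /q/: nothing intervenes; syllable break is V.V.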